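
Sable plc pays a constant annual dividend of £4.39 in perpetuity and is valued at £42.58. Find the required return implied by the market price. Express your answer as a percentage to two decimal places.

P = C/r ⇒ r = C/P = £4.39/£42.58 = 0.103100

10.31%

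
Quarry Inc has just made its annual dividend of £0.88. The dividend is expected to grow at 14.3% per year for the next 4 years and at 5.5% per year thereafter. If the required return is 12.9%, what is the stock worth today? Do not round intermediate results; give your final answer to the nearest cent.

£16.81

D_1 = 1.00584
D_2 = 1.14968
D_3 = 1.31408
D_4 = 1.50199
Terminal value at year 4: TV = D_4×(1+g_2)/(r−g_2) = 1.58460/0.074 = 21.41353
P_0 = D_1/(1+r)^1 + D_2/(1+r)^2 + D_3/(1+r)^3 + D_4/(1+r)^4 + TV/(1+r)^4
    = 0.89091 + 0.90196 + 0.91314 + 0.92447 + 13.17991 = 16.81040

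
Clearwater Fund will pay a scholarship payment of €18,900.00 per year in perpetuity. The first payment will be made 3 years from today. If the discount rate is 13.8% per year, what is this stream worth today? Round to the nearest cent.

Value at end of year 2: C / r = €18,900.00 / 0.138 = €136,956.5217
Discount to today: PV = €136,956.5217 / (1 + 0.138)^2 = €136,956.5217 / 1.295044 = €105,754.34

€105754.34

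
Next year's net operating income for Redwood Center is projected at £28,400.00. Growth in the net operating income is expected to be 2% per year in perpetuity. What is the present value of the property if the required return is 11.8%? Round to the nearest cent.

Growing perpetuity: P = D₁ / (r − g) = £28,400.0000 / (0.118 − 0.02) = £289,795.92

£289795.92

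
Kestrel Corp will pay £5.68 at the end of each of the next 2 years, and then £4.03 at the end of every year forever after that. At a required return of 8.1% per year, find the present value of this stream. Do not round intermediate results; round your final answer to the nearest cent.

PV of 2-year annuity: £5.68 × [1 − (1+0.081)^−2] / 0.081 = 10.11507
Perpetuity value at year 2: £4.03 / 0.081 = 49.75309
PV of perpetuity: 49.75309 / (1+0.081)^2 = 42.57637
Total PV = 10.11507 + 42.57637 = 52.69144

£52.69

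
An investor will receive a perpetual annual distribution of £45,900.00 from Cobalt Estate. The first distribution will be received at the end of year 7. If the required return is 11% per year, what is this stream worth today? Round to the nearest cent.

£223091.04

Value at end of year 6: C / r = £45,900.00 / 0.11 = £417,272.7273
Discount to today: PV = £417,272.7273 / (1 + 0.11)^6 = £417,272.7273 / 1.870415 = £223,091.04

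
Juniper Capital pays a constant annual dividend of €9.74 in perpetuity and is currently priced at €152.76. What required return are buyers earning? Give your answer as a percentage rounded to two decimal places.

P = C/r ⇒ r = C/P = €9.74/€152.76 = 0.063760

6.38%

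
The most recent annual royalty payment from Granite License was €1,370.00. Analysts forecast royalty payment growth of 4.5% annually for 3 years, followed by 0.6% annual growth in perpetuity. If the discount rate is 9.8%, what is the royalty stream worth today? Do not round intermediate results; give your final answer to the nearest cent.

D_1 = 1431.65000
D_2 = 1496.07425
D_3 = 1563.39759
Terminal value at year 3: TV = D_3×(1+g_2)/(r−g_2) = 1572.77798/0.092 = 17095.41279
P_0 = D_1/(1+r)^1 + D_2/(1+r)^2 + D_3/(1+r)^3 + TV/(1+r)^3
    = 1303.87067 + 1240.93338 + 1181.03405 + 12914.35057 = 16640.18868

€16640.19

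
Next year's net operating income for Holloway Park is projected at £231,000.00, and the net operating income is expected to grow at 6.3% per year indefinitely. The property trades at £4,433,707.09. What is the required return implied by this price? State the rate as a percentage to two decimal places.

11.51%

P = D₁/(r − g) ⇒ r = D₁/P + g = £231,000.0000/£4,433,707.09 + 0.063 = 0.052101 + 0.063 = 0.115101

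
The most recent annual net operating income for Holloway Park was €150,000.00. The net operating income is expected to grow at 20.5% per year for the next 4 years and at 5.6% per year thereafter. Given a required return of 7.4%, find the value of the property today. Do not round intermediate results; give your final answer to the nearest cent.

€14751517.95

D_1 = 180750.00000
D_2 = 217803.75000
D_3 = 262453.51875
D_4 = 316256.49009
Terminal value at year 4: TV = D_4×(1+g_2)/(r−g_2) = 333966.85354/0.018 = 18553714.08550
P_0 = D_1/(1+r)^1 + D_2/(1+r)^2 + D_3/(1+r)^3 + D_4/(1+r)^4 + TV/(1+r)^4
    = 168296.08939 + 188823.82468 + 211855.40851 + 237696.24512 + 13944846.38033 = 14751517.94804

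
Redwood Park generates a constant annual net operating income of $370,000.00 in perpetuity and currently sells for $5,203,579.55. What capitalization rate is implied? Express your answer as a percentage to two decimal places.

7.11%

P = C/r ⇒ r = C/P = $370,000.00/$5,203,579.55 = 0.071105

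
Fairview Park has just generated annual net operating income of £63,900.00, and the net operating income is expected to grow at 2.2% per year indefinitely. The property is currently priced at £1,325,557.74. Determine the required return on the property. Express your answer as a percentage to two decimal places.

D₁ = £63,900.00 × 1.022 = £65,305.8000
P = D₁/(r − g) ⇒ r = D₁/P + g = £65,305.8000/£1,325,557.74 + 0.022 = 0.049267 + 0.022 = 0.071267

7.13%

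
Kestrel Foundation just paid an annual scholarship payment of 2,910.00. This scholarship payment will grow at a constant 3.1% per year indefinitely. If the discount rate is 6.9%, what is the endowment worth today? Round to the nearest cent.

78952.89

D₁ = D₀ × (1 + g) = 2,910.00 × 1.031 = 3,000.2100
Growing perpetuity: P = D₁ / (r − g) = 3,000.2100 / (0.069 − 0.031) = 78,952.89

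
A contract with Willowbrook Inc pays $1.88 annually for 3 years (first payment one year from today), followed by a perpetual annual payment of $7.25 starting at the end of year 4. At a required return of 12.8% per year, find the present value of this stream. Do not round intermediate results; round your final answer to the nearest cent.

$43.92

PV of 3-year annuity: $1.88 × [1 − (1+0.128)^−3] / 0.128 = 4.45409
Perpetuity value at year 3: $7.25 / 0.128 = 56.64062
PV of perpetuity: 56.64062 / (1+0.128)^3 = 39.46397
Total PV = 4.45409 + 39.46397 = 43.91805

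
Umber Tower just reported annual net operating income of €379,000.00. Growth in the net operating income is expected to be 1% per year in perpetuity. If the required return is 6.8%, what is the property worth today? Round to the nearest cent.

€6599827.59

D₁ = D₀ × (1 + g) = €379,000.00 × 1.01 = €382,790.0000
Growing perpetuity: P = D₁ / (r − g) = €382,790.0000 / (0.068 − 0.01) = €6,599,827.59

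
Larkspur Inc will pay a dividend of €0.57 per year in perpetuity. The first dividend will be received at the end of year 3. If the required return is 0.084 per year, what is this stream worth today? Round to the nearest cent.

Value at end of year 2: C / r = €0.57 / 0.084 = €6.7857
Discount to today: PV = €6.7857 / (1 + 0.084)^2 = €6.7857 / 1.175056 = €5.77

€5.77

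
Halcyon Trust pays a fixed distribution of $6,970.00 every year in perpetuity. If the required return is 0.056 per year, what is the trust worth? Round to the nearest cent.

$124464.29

Level perpetuity: PV = C / r = $6,970.00 / 0.056 = $124,464.29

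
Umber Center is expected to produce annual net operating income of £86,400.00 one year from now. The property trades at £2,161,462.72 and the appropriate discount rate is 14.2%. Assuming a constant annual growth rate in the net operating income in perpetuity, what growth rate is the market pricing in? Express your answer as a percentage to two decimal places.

P = D₁/(r−g) ⇒ g = r − D₁/P = 0.142 − £86,400.00/£2,161,462.72 = 0.102027

10.20%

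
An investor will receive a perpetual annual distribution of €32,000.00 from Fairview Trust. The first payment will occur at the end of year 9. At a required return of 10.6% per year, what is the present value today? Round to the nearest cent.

€134835.14

Value at end of year 8: C / r = €32,000.00 / 0.106 = €301,886.7925
Discount to today: PV = €301,886.7925 / (1 + 0.106)^8 = €301,886.7925 / 2.238933 = €134,835.14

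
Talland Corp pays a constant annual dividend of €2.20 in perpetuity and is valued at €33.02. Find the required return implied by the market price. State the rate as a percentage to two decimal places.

6.66%

P = C/r ⇒ r = C/P = €2.20/€33.02 = 0.066626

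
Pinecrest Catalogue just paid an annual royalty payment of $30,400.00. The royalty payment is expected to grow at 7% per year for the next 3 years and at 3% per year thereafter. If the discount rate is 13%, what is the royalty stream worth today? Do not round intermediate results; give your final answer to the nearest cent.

D_1 = 32528.00000
D_2 = 34804.96000
D_3 = 37241.30720
Terminal value at year 3: TV = D_3×(1+g_2)/(r−g_2) = 38358.54642/0.1 = 383585.46416
P_0 = D_1/(1+r)^1 + D_2/(1+r)^2 + D_3/(1+r)^3 + TV/(1+r)^3
    = 28785.84071 + 27257.38899 + 25810.09400 + 265843.96818 = 347697.29188

$347697.29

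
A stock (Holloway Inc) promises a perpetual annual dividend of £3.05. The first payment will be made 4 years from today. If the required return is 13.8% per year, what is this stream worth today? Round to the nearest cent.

£15.00

Value at end of year 3: C / r = £3.05 / 0.138 = £22.1014
Discount to today: PV = £22.1014 / (1 + 0.138)^3 = £22.1014 / 1.473760 = £15.00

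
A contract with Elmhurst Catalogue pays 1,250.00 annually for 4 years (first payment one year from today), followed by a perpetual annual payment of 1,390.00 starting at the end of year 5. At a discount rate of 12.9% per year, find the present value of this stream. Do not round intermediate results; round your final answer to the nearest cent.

10357.90

PV of 4-year annuity: 1,250.00 × [1 − (1+0.129)^−4] / 0.129 = 3725.82772
Perpetuity value at year 4: 1,390.00 / 0.129 = 10775.19380
PV of perpetuity: 10775.19380 / (1+0.129)^4 = 6632.07337
Total PV = 3725.82772 + 6632.07337 = 10357.90109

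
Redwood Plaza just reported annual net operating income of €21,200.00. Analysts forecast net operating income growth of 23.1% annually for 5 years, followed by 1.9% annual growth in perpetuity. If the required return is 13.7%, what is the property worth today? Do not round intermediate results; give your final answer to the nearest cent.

D_1 = 26097.20000
D_2 = 32125.65320
D_3 = 39546.67909
D_4 = 48681.96196
D_5 = 59927.49517
Terminal value at year 5: TV = D_5×(1+g_2)/(r−g_2) = 61066.11758/0.118 = 517509.47101
P_0 = D_1/(1+r)^1 + D_2/(1+r)^2 + D_3/(1+r)^3 + D_4/(1+r)^4 + D_5/(1+r)^5 + TV/(1+r)^5
    = 22952.68250 + 24850.26575 + 26904.72923 + 29129.04282 + 31537.24864 + 272342.85057 = 407716.81951

€407716.82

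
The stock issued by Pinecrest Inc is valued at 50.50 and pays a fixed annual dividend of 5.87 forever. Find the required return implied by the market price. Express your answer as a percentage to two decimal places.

11.62%

P = C/r ⇒ r = C/P = 5.87/50.50 = 0.116238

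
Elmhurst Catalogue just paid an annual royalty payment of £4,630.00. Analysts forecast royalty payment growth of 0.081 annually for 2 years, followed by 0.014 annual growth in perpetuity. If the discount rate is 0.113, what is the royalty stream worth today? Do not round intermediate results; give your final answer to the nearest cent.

£53599.20

D_1 = 5005.03000
D_2 = 5410.43743
Terminal value at year 2: TV = D_2×(1+g_2)/(r−g_2) = 5486.18355/0.099 = 55415.99550
P_0 = D_1/(1+r)^1 + D_2/(1+r)^2 + TV/(1+r)^2
    = 4496.88230 + 4367.59188 + 44734.72899 = 53599.20317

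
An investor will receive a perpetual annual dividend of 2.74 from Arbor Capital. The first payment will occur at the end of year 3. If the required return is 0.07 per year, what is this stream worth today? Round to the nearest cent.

34.19

Value at end of year 2: C / r = 2.74 / 0.07 = 39.1429
Discount to today: PV = 39.1429 / (1 + 0.07)^2 = 39.1429 / 1.144900 = 34.19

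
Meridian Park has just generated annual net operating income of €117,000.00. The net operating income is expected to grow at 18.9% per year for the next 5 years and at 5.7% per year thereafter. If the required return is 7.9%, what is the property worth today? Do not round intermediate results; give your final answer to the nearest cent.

D_1 = 139113.00000
D_2 = 165405.35700
D_3 = 196666.96947
D_4 = 233837.02670
D_5 = 278032.22475
Terminal value at year 5: TV = D_5×(1+g_2)/(r−g_2) = 293880.06156/0.022 = 13358184.61641
P_0 = D_1/(1+r)^1 + D_2/(1+r)^2 + D_3/(1+r)^3 + D_4/(1+r)^4 + D_5/(1+r)^5 + TV/(1+r)^5
    = 128927.71084 + 142071.40704 + 156555.05372 + 172515.25382 + 190102.53642 + 9133562.77253 = 9923734.73438

€9923734.73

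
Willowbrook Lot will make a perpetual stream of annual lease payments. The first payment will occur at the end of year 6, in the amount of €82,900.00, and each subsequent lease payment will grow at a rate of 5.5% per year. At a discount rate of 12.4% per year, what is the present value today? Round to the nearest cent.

Value at end of year 5: C₁ / (r − g) = €82,900.00 / (0.124 − 0.055) = €1,201,449.2754
Discount to today: PV = €1,201,449.2754 / (1 + 0.124)^5 = €1,201,449.2754 / 1.794038 = €669,690.11

€669690.11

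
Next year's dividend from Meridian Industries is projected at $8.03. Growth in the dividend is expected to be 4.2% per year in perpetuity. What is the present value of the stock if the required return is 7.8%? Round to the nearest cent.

Growing perpetuity: P = D₁ / (r − g) = $8.0300 / (0.078 − 0.042) = $223.06

$223.06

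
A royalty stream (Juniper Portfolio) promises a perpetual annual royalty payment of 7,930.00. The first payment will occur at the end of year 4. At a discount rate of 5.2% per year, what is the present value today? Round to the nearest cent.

130985.32

Value at end of year 3: C / r = 7,930.00 / 0.052 = 152,500.0000
Discount to today: PV = 152,500.0000 / (1 + 0.052)^3 = 152,500.0000 / 1.164253 = 130,985.32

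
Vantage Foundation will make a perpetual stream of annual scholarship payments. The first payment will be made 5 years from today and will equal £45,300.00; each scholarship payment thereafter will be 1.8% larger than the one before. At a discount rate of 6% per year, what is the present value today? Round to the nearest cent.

Value at end of year 4: C₁ / (r − g) = £45,300.00 / (0.06 − 0.018) = £1,078,571.4286
Discount to today: PV = £1,078,571.4286 / (1 + 0.06)^4 = £1,078,571.4286 / 1.262477 = £854,329.59

£854329.59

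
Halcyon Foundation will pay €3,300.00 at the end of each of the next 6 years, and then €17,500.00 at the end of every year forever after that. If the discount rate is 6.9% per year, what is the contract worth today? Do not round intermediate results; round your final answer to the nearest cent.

€185728.87

PV of 6-year annuity: €3,300.00 × [1 − (1+0.069)^−6] / 0.069 = 15778.25772
Perpetuity value at year 6: €17,500.00 / 0.069 = 253623.18841
PV of perpetuity: 253623.18841 / (1+0.069)^6 = 169950.60960
Total PV = 15778.25772 + 169950.60960 = 185728.86732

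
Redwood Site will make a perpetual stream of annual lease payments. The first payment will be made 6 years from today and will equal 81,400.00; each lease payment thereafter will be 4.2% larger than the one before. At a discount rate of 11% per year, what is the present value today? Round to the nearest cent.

710396.15

Value at end of year 5: C₁ / (r − g) = 81,400.00 / (0.11 − 0.042) = 1,197,058.8235
Discount to today: PV = 1,197,058.8235 / (1 + 0.11)^5 = 1,197,058.8235 / 1.685058 = 710,396.15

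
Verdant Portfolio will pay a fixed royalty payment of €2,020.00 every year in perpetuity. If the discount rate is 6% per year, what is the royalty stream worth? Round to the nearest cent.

€33666.67

Level perpetuity: PV = C / r = €2,020.00 / 0.06 = €33,666.67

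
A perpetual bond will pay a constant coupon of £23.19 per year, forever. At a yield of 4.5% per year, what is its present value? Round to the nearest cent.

Level perpetuity: PV = C / r = £23.19 / 0.045 = £515.33

£515.33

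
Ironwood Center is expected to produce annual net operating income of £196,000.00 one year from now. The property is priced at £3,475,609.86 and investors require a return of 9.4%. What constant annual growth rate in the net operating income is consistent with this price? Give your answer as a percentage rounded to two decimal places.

P = D₁/(r−g) ⇒ g = r − D₁/P = 0.094 − £196,000.00/£3,475,609.86 = 0.037607

3.76%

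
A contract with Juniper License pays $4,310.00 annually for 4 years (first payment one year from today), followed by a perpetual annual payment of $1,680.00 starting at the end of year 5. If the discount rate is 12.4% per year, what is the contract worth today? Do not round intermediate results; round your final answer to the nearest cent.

$21469.78

PV of 4-year annuity: $4,310.00 × [1 − (1+0.124)^−4] / 0.124 = 12981.45117
Perpetuity value at year 4: $1,680.00 / 0.124 = 13548.38710
PV of perpetuity: 13548.38710 / (1+0.124)^4 = 8488.33188
Total PV = 12981.45117 + 8488.33188 = 21469.78306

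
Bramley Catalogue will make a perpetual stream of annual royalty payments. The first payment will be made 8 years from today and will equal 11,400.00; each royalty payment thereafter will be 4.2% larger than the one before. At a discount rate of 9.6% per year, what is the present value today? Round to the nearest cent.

111131.51

Value at end of year 7: C₁ / (r − g) = 11,400.00 / (0.096 − 0.042) = 211,111.1111
Discount to today: PV = 211,111.1111 / (1 + 0.096)^7 = 211,111.1111 / 1.899651 = 111,131.51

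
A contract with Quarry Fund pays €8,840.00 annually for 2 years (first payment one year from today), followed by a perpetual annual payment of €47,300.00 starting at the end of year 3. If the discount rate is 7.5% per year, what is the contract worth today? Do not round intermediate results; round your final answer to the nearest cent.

€561609.23

PV of 2-year annuity: €8,840.00 × [1 − (1+0.075)^−2] / 0.075 = 15872.79611
Perpetuity value at year 2: €47,300.00 / 0.075 = 630666.66667
PV of perpetuity: 630666.66667 / (1+0.075)^2 = 545736.43411
Total PV = 15872.79611 + 545736.43411 = 561609.23021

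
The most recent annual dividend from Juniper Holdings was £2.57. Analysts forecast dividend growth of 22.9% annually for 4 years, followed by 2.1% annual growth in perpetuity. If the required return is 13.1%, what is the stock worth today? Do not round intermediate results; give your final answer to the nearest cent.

£45.97

D_1 = 3.15853
D_2 = 3.88183
D_3 = 4.77077
D_4 = 5.86328
Terminal value at year 4: TV = D_4×(1+g_2)/(r−g_2) = 5.98641/0.11 = 54.42190
P_0 = D_1/(1+r)^1 + D_2/(1+r)^2 + D_3/(1+r)^3 + D_4/(1+r)^4 + TV/(1+r)^4
    = 2.79269 + 3.03467 + 3.29762 + 3.58336 + 33.26008 = 45.96842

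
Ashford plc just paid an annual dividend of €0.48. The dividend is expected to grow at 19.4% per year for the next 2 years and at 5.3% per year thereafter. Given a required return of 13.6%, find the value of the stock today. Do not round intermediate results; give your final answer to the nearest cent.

€7.76

D_1 = 0.57312
D_2 = 0.68431
Terminal value at year 2: TV = D_2×(1+g_2)/(r−g_2) = 0.72057/0.083 = 8.68161
P_0 = D_1/(1+r)^1 + D_2/(1+r)^2 + TV/(1+r)^2
    = 0.50451 + 0.53027 + 6.72734 = 7.76211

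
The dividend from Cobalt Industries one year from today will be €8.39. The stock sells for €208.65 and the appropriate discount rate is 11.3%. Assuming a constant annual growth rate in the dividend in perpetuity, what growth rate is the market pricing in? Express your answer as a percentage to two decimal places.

7.28%

P = D₁/(r−g) ⇒ g = r − D₁/P = 0.113 − €8.39/€208.65 = 0.072789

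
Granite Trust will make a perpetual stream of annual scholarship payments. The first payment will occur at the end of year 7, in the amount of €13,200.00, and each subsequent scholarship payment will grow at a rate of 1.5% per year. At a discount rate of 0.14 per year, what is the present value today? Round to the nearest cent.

€48109.94

Value at end of year 6: C₁ / (r − g) = €13,200.00 / (0.14 − 0.015) = €105,600.0000
Discount to today: PV = €105,600.0000 / (1 + 0.14)^6 = €105,600.0000 / 2.194973 = €48,109.94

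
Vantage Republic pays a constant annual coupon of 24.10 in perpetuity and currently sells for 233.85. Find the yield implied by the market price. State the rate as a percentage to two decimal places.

10.31%

P = C/r ⇒ r = C/P = 24.10/233.85 = 0.103058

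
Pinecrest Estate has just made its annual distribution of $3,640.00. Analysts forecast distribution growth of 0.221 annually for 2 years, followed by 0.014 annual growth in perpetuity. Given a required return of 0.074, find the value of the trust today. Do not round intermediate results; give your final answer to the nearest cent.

$88350.83

D_1 = 4444.44000
D_2 = 5426.66124
Terminal value at year 2: TV = D_2×(1+g_2)/(r−g_2) = 5502.63450/0.06 = 91710.57496
P_0 = D_1/(1+r)^1 + D_2/(1+r)^2 + TV/(1+r)^2
    = 4138.21229 + 4704.61565 + 79508.00446 = 88350.83240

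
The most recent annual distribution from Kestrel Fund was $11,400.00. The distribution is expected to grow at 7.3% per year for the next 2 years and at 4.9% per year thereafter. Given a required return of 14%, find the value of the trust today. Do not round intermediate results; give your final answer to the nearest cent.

D_1 = 12232.20000
D_2 = 13125.15060
Terminal value at year 2: TV = D_2×(1+g_2)/(r−g_2) = 13768.28298/0.091 = 151299.81296
P_0 = D_1/(1+r)^1 + D_2/(1+r)^2 + TV/(1+r)^2
    = 10730.00000 + 10099.37719 + 116420.29314 = 137249.67033

$137249.67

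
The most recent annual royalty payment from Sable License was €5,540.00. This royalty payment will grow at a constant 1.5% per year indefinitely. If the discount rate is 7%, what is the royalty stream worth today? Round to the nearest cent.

D₁ = D₀ × (1 + g) = €5,540.00 × 1.015 = €5,623.1000
Growing perpetuity: P = D₁ / (r − g) = €5,623.1000 / (0.07 − 0.015) = €102,238.18

€102238.18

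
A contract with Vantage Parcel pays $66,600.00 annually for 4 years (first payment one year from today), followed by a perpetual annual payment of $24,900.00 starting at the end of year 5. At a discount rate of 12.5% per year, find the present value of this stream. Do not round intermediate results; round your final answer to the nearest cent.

$324535.16

PV of 4-year annuity: $66,600.00 × [1 − (1+0.125)^−4] / 0.125 = 200175.58299
Perpetuity value at year 4: $24,900.00 / 0.125 = 199200.00000
PV of perpetuity: 199200.00000 / (1+0.125)^4 = 124359.57933
Total PV = 200175.58299 + 124359.57933 = 324535.16232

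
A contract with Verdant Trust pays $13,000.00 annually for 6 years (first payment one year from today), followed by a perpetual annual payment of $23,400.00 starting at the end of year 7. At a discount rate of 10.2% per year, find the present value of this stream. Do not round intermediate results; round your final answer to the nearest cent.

$184381.30

PV of 6-year annuity: $13,000.00 × [1 − (1+0.102)^−6] / 0.102 = 56288.08441
Perpetuity value at year 6: $23,400.00 / 0.102 = 229411.76471
PV of perpetuity: 229411.76471 / (1+0.102)^6 = 128093.21277
Total PV = 56288.08441 + 128093.21277 = 184381.29718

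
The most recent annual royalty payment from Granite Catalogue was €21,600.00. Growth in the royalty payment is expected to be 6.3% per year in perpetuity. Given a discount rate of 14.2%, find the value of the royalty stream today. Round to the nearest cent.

D₁ = D₀ × (1 + g) = €21,600.00 × 1.063 = €22,960.8000
Growing perpetuity: P = D₁ / (r − g) = €22,960.8000 / (0.142 − 0.063) = €290,643.04

€290643.04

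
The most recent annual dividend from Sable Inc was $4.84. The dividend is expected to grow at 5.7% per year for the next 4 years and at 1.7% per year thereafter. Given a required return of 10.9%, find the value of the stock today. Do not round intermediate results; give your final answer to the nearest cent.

D_1 = 5.11588
D_2 = 5.40749
D_3 = 5.71571
D_4 = 6.04151
Terminal value at year 4: TV = D_4×(1+g_2)/(r−g_2) = 6.14421/0.092 = 66.78492
P_0 = D_1/(1+r)^1 + D_2/(1+r)^2 + D_3/(1+r)^3 + D_4/(1+r)^4 + TV/(1+r)^4
    = 4.61306 + 4.39675 + 4.19059 + 3.99410 + 44.15219 = 61.34670

$61.35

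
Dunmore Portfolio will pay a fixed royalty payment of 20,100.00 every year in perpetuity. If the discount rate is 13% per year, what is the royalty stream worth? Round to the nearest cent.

Level perpetuity: PV = C / r = 20,100.00 / 0.13 = 154,615.38

154615.38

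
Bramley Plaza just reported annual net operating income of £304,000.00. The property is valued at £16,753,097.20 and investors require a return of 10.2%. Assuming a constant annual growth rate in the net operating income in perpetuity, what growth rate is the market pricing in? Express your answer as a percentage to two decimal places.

8.24%

P = D₀(1+g)/(r−g) ⇒ P(r−g) = D₀(1+g) ⇒ g(P+D₀) = P·r − D₀
g = (P·r − D₀)/(P + D₀) = (£16,753,097.20×0.102 − £304,000.00) / (£16,753,097.20 + £304,000.00) = 0.082360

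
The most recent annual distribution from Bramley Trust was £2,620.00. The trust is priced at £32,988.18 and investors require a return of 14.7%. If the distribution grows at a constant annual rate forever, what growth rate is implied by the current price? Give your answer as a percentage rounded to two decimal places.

P = D₀(1+g)/(r−g) ⇒ P(r−g) = D₀(1+g) ⇒ g(P+D₀) = P·r − D₀
g = (P·r − D₀)/(P + D₀) = (£32,988.18×0.147 − £2,620.00) / (£32,988.18 + £2,620.00) = 0.062605

6.26%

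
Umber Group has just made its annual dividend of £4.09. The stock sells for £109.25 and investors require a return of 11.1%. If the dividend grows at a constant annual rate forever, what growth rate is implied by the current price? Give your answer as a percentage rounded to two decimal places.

P = D₀(1+g)/(r−g) ⇒ P(r−g) = D₀(1+g) ⇒ g(P+D₀) = P·r − D₀
g = (P·r − D₀)/(P + D₀) = (£109.25×0.111 − £4.09) / (£109.25 + £4.09) = 0.070908

7.09%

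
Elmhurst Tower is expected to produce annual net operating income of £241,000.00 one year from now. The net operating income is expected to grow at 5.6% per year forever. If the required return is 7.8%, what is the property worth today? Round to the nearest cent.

£10954545.45

Growing perpetuity: P = D₁ / (r − g) = £241,000.0000 / (0.078 − 0.056) = £10,954,545.45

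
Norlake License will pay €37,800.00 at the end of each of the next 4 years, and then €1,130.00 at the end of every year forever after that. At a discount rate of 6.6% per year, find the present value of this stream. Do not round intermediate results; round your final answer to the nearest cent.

€142460.16

PV of 4-year annuity: €37,800.00 × [1 − (1+0.066)^−4] / 0.066 = 129201.31176
Perpetuity value at year 4: €1,130.00 / 0.066 = 17121.21212
PV of perpetuity: 17121.21212 / (1+0.066)^4 = 13258.84486
Total PV = 129201.31176 + 13258.84486 = 142460.15662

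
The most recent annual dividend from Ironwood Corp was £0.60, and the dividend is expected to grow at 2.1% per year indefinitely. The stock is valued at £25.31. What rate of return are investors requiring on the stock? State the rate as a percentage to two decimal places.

4.52%

D₁ = £0.60 × 1.021 = £0.6126
P = D₁/(r − g) ⇒ r = D₁/P + g = £0.6126/£25.31 + 0.021 = 0.024204 + 0.021 = 0.045204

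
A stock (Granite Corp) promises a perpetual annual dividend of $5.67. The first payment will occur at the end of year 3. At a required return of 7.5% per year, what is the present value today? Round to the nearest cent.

$65.42

Value at end of year 2: C / r = $5.67 / 0.075 = $75.6000
Discount to today: PV = $75.6000 / (1 + 0.075)^2 = $75.6000 / 1.155625 = $65.42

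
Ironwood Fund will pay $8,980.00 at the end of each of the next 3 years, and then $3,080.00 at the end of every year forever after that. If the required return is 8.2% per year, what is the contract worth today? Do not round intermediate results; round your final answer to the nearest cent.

$52711.14

PV of 3-year annuity: $8,980.00 × [1 − (1+0.082)^−3] / 0.082 = 23059.06898
Perpetuity value at year 3: $3,080.00 / 0.082 = 37560.97561
PV of perpetuity: 37560.97561 / (1+0.082)^3 = 29652.07445
Total PV = 23059.06898 + 29652.07445 = 52711.14342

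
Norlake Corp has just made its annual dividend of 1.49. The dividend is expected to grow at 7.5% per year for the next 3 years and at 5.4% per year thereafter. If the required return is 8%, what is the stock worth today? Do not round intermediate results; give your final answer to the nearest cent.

64.00

D_1 = 1.60175
D_2 = 1.72188
D_3 = 1.85102
Terminal value at year 3: TV = D_3×(1+g_2)/(r−g_2) = 1.95098/0.026 = 75.03760
P_0 = D_1/(1+r)^1 + D_2/(1+r)^2 + D_3/(1+r)^3 + TV/(1+r)^3
    = 1.48310 + 1.47624 + 1.46940 + 59.56726 = 63.99600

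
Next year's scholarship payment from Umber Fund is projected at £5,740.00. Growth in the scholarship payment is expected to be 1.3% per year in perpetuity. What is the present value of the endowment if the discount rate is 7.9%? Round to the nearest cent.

Growing perpetuity: P = D₁ / (r − g) = £5,740.0000 / (0.079 − 0.013) = £86,969.70

£86969.70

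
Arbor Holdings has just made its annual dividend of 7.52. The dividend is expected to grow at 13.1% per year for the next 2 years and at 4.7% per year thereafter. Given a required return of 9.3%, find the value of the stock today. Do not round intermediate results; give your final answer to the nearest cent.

199.10

D_1 = 8.50512
D_2 = 9.61929
Terminal value at year 2: TV = D_2×(1+g_2)/(r−g_2) = 10.07140/0.046 = 218.94342
P_0 = D_1/(1+r)^1 + D_2/(1+r)^2 + TV/(1+r)^2
    = 7.78145 + 8.05198 + 183.27008 = 199.10351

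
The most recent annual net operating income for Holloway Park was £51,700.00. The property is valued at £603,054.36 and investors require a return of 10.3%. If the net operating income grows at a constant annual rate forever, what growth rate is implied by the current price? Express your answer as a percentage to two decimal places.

P = D₀(1+g)/(r−g) ⇒ P(r−g) = D₀(1+g) ⇒ g(P+D₀) = P·r − D₀
g = (P·r − D₀)/(P + D₀) = (£603,054.36×0.103 − £51,700.00) / (£603,054.36 + £51,700.00) = 0.015906

1.59%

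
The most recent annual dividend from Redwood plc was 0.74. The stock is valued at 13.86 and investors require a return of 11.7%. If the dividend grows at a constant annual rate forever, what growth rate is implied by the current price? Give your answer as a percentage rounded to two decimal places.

6.04%

P = D₀(1+g)/(r−g) ⇒ P(r−g) = D₀(1+g) ⇒ g(P+D₀) = P·r − D₀
g = (P·r − D₀)/(P + D₀) = (13.86×0.117 − 0.74) / (13.86 + 0.74) = 0.060385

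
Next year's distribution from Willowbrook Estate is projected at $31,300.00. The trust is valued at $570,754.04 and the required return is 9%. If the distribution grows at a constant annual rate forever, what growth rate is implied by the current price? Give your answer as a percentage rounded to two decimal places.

3.52%

P = D₁/(r−g) ⇒ g = r − D₁/P = 0.09 − $31,300.00/$570,754.04 = 0.035160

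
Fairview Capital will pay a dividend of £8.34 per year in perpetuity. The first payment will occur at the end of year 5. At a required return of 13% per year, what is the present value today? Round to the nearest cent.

£39.35

Value at end of year 4: C / r = £8.34 / 0.13 = £64.1538
Discount to today: PV = £64.1538 / (1 + 0.13)^4 = £64.1538 / 1.630474 = £39.35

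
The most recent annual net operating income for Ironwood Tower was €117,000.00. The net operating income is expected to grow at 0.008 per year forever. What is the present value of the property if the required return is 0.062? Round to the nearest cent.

D₁ = D₀ × (1 + g) = €117,000.00 × 1.008 = €117,936.0000
Growing perpetuity: P = D₁ / (r − g) = €117,936.0000 / (0.062 − 0.008) = €2,184,000.00

€2184000.00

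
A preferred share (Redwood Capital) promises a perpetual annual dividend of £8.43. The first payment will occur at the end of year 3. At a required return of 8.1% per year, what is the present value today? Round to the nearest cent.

Value at end of year 2: C / r = £8.43 / 0.081 = £104.0741
Discount to today: PV = £104.0741 / (1 + 0.081)^2 = £104.0741 / 1.168561 = £89.06

£89.06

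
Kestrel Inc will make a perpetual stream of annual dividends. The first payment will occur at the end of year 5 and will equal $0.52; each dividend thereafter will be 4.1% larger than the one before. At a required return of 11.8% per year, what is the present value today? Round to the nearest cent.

$4.32

Value at end of year 4: C₁ / (r − g) = $0.52 / (0.118 − 0.041) = $6.7532
Discount to today: PV = $6.7532 / (1 + 0.118)^4 = $6.7532 / 1.562310 = $4.32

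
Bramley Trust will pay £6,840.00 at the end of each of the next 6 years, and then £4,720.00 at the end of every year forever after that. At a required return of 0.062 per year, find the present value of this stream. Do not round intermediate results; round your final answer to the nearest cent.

PV of 6-year annuity: £6,840.00 × [1 − (1+0.062)^−6] / 0.062 = 33424.17921
Perpetuity value at year 6: £4,720.00 / 0.062 = 76129.03226
PV of perpetuity: 76129.03226 / (1+0.062)^6 = 53064.39397
Total PV = 33424.17921 + 53064.39397 = 86488.57318

£86488.57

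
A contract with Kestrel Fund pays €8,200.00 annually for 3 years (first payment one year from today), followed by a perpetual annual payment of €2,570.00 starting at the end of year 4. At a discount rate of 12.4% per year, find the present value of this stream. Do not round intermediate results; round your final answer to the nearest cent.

PV of 3-year annuity: €8,200.00 × [1 − (1+0.124)^−3] / 0.124 = 19560.42672
Perpetuity value at year 3: €2,570.00 / 0.124 = 20725.80645
PV of perpetuity: 20725.80645 / (1+0.124)^3 = 14595.28247
Total PV = 19560.42672 + 14595.28247 = 34155.70919

€34155.71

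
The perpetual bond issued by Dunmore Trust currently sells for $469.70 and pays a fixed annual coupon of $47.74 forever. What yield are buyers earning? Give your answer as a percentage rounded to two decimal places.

P = C/r ⇒ r = C/P = $47.74/$469.70 = 0.101639

10.16%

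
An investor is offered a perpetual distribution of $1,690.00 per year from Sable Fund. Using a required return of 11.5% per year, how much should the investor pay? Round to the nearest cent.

Level perpetuity: PV = C / r = $1,690.00 / 0.115 = $14,695.65

$14695.65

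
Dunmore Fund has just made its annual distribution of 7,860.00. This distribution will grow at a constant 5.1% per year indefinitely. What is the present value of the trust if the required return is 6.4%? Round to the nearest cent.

635450.77

D₁ = D₀ × (1 + g) = 7,860.00 × 1.051 = 8,260.8600
Growing perpetuity: P = D₁ / (r − g) = 8,260.8600 / (0.064 − 0.051) = 635,450.77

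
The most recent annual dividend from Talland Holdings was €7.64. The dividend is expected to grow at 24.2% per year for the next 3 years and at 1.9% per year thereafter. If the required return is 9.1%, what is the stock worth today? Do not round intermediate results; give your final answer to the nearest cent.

D_1 = 9.48888
D_2 = 11.78519
D_3 = 14.63720
Terminal value at year 3: TV = D_3×(1+g_2)/(r−g_2) = 14.91531/0.072 = 207.15711
P_0 = D_1/(1+r)^1 + D_2/(1+r)^2 + D_3/(1+r)^3 + TV/(1+r)^3
    = 8.69742 + 9.90118 + 11.27156 + 159.52384 = 189.39399

€189.39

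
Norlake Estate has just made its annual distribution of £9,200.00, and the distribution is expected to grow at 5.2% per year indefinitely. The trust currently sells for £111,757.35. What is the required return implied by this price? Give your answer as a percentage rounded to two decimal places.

D₁ = £9,200.00 × 1.052 = £9,678.4000
P = D₁/(r − g) ⇒ r = D₁/P + g = £9,678.4000/£111,757.35 + 0.052 = 0.086602 + 0.052 = 0.138602

13.86%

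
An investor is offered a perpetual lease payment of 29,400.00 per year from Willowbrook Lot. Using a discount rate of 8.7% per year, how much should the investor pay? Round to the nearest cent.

Level perpetuity: PV = C / r = 29,400.00 / 0.087 = 337,931.03

337931.03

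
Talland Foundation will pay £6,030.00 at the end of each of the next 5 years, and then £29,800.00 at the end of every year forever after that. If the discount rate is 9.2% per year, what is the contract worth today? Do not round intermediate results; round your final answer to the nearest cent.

£231933.84

PV of 5-year annuity: £6,030.00 × [1 − (1+0.092)^−5] / 0.092 = 23333.38682
Perpetuity value at year 5: £29,800.00 / 0.092 = 323913.04348
PV of perpetuity: 323913.04348 / (1+0.092)^5 = 208600.45188
Total PV = 23333.38682 + 208600.45188 = 231933.83871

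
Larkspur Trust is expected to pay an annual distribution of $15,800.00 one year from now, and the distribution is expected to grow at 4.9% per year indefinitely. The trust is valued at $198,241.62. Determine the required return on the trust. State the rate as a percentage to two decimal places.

P = D₁/(r − g) ⇒ r = D₁/P + g = $15,800.0000/$198,241.62 + 0.049 = 0.079701 + 0.049 = 0.128701

12.87%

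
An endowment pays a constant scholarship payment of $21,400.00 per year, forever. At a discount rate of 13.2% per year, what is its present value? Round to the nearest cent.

$162121.21

Level perpetuity: PV = C / r = $21,400.00 / 0.132 = $162,121.21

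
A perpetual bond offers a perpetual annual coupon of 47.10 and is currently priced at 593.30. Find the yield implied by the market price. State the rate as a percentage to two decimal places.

P = C/r ⇒ r = C/P = 47.10/593.30 = 0.079386

7.94%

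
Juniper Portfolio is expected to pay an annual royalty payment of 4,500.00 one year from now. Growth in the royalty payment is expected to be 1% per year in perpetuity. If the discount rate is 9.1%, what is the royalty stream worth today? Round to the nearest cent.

55555.56

Growing perpetuity: P = D₁ / (r − g) = 4,500.0000 / (0.091 − 0.01) = 55,555.56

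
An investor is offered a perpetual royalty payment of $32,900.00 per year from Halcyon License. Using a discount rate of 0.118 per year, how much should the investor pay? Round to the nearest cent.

Level perpetuity: PV = C / r = $32,900.00 / 0.118 = $278,813.56

$278813.56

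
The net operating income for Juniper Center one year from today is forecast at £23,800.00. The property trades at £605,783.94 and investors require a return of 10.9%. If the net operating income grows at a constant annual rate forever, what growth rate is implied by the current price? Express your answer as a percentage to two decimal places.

P = D₁/(r−g) ⇒ g = r − D₁/P = 0.109 − £23,800.00/£605,783.94 = 0.069712

6.97%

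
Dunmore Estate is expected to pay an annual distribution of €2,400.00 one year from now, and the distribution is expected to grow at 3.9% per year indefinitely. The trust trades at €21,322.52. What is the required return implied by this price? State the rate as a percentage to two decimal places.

15.16%

P = D₁/(r − g) ⇒ r = D₁/P + g = €2,400.0000/€21,322.52 + 0.039 = 0.112557 + 0.039 = 0.151557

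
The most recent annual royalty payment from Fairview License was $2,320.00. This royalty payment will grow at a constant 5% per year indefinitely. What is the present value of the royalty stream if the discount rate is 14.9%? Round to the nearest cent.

D₁ = D₀ × (1 + g) = $2,320.00 × 1.05 = $2,436.0000
Growing perpetuity: P = D₁ / (r − g) = $2,436.0000 / (0.149 − 0.05) = $24,606.06

$24606.06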